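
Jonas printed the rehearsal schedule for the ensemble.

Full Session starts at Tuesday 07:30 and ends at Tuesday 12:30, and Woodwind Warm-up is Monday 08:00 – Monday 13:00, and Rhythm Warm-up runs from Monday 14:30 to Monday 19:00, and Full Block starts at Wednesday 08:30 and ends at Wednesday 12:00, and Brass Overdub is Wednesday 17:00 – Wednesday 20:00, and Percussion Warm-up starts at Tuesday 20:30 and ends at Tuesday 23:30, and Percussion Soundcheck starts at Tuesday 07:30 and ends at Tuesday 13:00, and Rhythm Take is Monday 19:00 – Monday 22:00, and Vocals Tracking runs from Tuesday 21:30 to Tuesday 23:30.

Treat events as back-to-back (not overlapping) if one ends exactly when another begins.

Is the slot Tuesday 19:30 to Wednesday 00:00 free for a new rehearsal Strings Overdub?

Woodwind Warm-up: ends Monday 13:00 at or before Strings Overdub starts Tuesday 19:30 → clear.
Rhythm Warm-up: ends Monday 19:00 at or before Strings Overdub starts Tuesday 19:30 → clear.
Rhythm Take: ends Monday 22:00 at or before Strings Overdub starts Tuesday 19:30 → clear.
Percussion Soundcheck: ends Tuesday 13:00 at or before Strings Overdub starts Tuesday 19:30 → clear.
Full Session: ends Tuesday 12:30 at or before Strings Overdub starts Tuesday 19:30 → clear.
Percussion Warm-up: starts Tuesday 20:30 before Strings Overdub ends Wednesday 00:00, and ends Tuesday 23:30 after Strings Overdub starts Tuesday 19:30 → overlap.
Vocals Tracking: starts Tuesday 21:30 before Strings Overdub ends Wednesday 00:00, and ends Tuesday 23:30 after Strings Overdub starts Tuesday 19:30 → overlap.
Full Block: starts Wednesday 08:30 at or after Strings Overdub ends Wednesday 00:00 → clear.
Brass Overdub: starts Wednesday 17:00 at or after Strings Overdub ends Wednesday 00:00 → clear.
Strings Overdub overlaps Percussion Warm-up, Vocals Tracking.

No — it overlaps Percussion Warm-up, Vocals Tracking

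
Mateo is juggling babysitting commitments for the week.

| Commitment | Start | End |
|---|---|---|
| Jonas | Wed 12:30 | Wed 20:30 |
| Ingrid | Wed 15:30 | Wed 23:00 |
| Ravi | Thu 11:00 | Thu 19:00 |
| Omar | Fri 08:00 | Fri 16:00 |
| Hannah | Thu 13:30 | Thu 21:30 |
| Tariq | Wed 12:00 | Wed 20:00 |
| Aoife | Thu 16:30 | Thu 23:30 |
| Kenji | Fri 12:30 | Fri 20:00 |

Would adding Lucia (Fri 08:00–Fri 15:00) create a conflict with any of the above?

Tariq: ends Wed 20:00 at or before Lucia starts Fri 08:00 → clear.
Jonas: ends Wed 20:30 at or before Lucia starts Fri 08:00 → clear.
Ingrid: ends Wed 23:00 at or before Lucia starts Fri 08:00 → clear.
Ravi: ends Thu 19:00 at or before Lucia starts Fri 08:00 → clear.
Hannah: ends Thu 21:30 at or before Lucia starts Fri 08:00 → clear.
Aoife: ends Thu 23:30 at or before Lucia starts Fri 08:00 → clear.
Omar: starts Fri 08:00 before Lucia ends Fri 15:00, and ends Fri 16:00 after Lucia starts Fri 08:00 → overlap.
Kenji: starts Fri 12:30 before Lucia ends Fri 15:00, and ends Fri 20:00 after Lucia starts Fri 08:00 → overlap.
Lucia overlaps Kenji, Omar.

Yes — it overlaps Kenji, Omar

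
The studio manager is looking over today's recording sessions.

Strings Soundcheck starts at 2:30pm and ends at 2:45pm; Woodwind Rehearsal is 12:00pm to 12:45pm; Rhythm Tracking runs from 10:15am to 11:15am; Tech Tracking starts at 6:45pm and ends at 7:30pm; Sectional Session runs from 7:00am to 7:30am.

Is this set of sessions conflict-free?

Sorted by start: Sectional Session, Rhythm Tracking, Woodwind Rehearsal, Strings Soundcheck, Tech Tracking.
Rhythm Tracking starts after Sectional Session ends, so Sectional Session has no further overlaps.
Woodwind Rehearsal starts after Rhythm Tracking ends, so Rhythm Tracking has no further overlaps.
Strings Soundcheck starts after Woodwind Rehearsal ends, so Woodwind Rehearsal has no further overlaps.
Tech Tracking starts after Strings Soundcheck ends.
Every pair is clear; the schedule has no overlaps.

Yes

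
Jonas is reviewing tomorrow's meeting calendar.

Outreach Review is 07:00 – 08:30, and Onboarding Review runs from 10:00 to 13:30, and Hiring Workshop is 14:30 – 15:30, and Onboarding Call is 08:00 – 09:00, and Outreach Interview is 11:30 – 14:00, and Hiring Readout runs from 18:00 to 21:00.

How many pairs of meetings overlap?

Sorted by start: Outreach Review, Onboarding Call, Onboarding Review, Outreach Interview, Hiring Workshop, Hiring Readout.
Onboarding Call starts before Outreach Review ends → Outreach Review and Onboarding Call overlap.
Onboarding Review starts after Outreach Review ends, so Outreach Review has no further overlaps.
Onboarding Review starts after Onboarding Call ends, so Onboarding Call has no further overlaps.
Outreach Interview starts before Onboarding Review ends → Onboarding Review and Outreach Interview overlap.
Hiring Workshop starts after Onboarding Review ends, so Onboarding Review has no further overlaps.
Hiring Workshop starts after Outreach Interview ends, so Outreach Interview has no further overlaps.
Hiring Readout starts after Hiring Workshop ends.
Overlapping pairs: Onboarding Call & Outreach Review, Onboarding Review & Outreach Interview — 2 in total.

2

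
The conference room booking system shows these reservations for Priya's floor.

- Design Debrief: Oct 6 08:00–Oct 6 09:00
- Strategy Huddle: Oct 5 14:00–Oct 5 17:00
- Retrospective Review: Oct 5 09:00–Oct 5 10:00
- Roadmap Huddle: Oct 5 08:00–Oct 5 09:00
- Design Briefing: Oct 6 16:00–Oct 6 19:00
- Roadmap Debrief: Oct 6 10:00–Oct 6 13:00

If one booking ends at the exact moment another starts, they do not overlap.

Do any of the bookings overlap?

No

Sorted by start: Roadmap Huddle, Retrospective Review, Strategy Huddle, Design Debrief, Roadmap Debrief, Design Briefing.
Retrospective Review starts exactly when Roadmap Huddle ends (back-to-back, no overlap); Roadmap Huddle is clear from here.
Strategy Huddle starts after Retrospective Review ends; Retrospective Review is clear from here.
Design Debrief starts after Strategy Huddle ends; Strategy Huddle is clear from here.
Roadmap Debrief starts after Design Debrief ends; Design Debrief is clear from here.
Design Briefing starts after Roadmap Debrief ends.
Every pair is clear; the schedule has no overlaps.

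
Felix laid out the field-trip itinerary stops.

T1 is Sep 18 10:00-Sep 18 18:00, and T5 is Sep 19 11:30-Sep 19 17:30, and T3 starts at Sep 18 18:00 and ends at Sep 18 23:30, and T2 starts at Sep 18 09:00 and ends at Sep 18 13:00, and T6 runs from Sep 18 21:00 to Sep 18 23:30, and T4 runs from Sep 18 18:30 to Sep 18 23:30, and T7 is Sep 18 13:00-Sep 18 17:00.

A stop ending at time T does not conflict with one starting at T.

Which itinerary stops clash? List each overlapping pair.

T1 & T2, T1 & T7, T3 & T4, T3 & T6, T4 & T6

Check each pair: they overlap iff neither finishes before the other starts.
Sorted by start: T2, T1, T7, T3, T4, T6, T5.
T1 starts before T2 ends → T2 and T1 overlap.
T7 starts exactly when T2 ends (back-to-back, no overlap) — done with T2.
T7 starts before T1 ends → T1 and T7 overlap.
T3 starts exactly when T1 ends (back-to-back, no overlap) — done with T1.
T3 starts after T7 ends — done with T7.
T4 starts before T3 ends → T3 and T4 overlap.
T6 starts before T3 ends → T3 and T6 overlap.
T5 starts after T3 ends.
T6 starts before T4 ends → T4 and T6 overlap.
T5 starts after T4 ends.
T5 starts after T6 ends.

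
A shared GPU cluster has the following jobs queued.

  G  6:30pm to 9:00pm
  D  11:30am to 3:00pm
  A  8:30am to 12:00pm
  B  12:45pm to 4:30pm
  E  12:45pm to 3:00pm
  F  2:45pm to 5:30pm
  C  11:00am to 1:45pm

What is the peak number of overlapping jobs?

4

Sweep the timeline, counting +1 at each start and −1 at each end (ends before starts at a tie):
8:30am start A → 1
11:00am start C → 2
11:30am start D → 3
12:00pm end A → 2
12:45pm start B → 3
12:45pm start E → 4
1:45pm end C → 3
2:45pm start F → 4
3:00pm end D → 3
3:00pm end E → 2
4:30pm end B → 1
5:30pm end F → 0
6:30pm start G → 1
9:00pm end G → 0
Peak is 4, at 12:45pm (B, C, D, E).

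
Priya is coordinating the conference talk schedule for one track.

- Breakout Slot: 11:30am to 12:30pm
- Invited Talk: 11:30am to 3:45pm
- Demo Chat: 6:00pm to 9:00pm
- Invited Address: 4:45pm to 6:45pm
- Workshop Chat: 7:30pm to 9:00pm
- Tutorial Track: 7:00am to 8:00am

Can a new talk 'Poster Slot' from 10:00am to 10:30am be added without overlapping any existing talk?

Tutorial Track: ends 8:00am at or before Poster Slot starts 10:00am → clear.
Breakout Slot: starts 11:30am at or after Poster Slot ends 10:30am → clear.
Invited Talk: starts 11:30am at or after Poster Slot ends 10:30am → clear.
Invited Address: starts 4:45pm at or after Poster Slot ends 10:30am → clear.
Demo Chat: starts 6:00pm at or after Poster Slot ends 10:30am → clear.
Workshop Chat: starts 7:30pm at or after Poster Slot ends 10:30am → clear.

Yes — the slot is free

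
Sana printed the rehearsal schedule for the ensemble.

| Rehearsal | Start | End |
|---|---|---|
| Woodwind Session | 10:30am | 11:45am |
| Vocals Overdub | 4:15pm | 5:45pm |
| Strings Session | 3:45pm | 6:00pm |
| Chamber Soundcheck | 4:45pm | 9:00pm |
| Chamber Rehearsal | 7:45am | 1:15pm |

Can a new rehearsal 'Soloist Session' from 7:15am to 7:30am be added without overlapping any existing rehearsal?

Yes — the slot is free

Chamber Rehearsal: starts 7:45am at or after Soloist Session ends 7:30am → clear.
Woodwind Session: starts 10:30am at or after Soloist Session ends 7:30am → clear.
Strings Session: starts 3:45pm at or after Soloist Session ends 7:30am → clear.
Vocals Overdub: starts 4:15pm at or after Soloist Session ends 7:30am → clear.
Chamber Soundcheck: starts 4:45pm at or after Soloist Session ends 7:30am → clear.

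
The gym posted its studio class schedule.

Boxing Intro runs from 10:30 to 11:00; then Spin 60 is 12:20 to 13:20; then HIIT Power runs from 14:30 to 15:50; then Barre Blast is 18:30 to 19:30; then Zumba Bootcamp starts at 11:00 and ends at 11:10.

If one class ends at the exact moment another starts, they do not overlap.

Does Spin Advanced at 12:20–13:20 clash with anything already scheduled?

Boxing Intro: ends 11:00 at or before Spin Advanced starts 12:20 → clear.
Zumba Bootcamp: ends 11:10 at or before Spin Advanced starts 12:20 → clear.
Spin 60: starts 12:20 before Spin Advanced ends 13:20, and ends 13:20 after Spin Advanced starts 12:20 → overlap.
HIIT Power: starts 14:30 at or after Spin Advanced ends 13:20 → clear.
Barre Blast: starts 18:30 at or after Spin Advanced ends 13:20 → clear.
Spin Advanced overlaps Spin 60.

Yes — it overlaps Spin 60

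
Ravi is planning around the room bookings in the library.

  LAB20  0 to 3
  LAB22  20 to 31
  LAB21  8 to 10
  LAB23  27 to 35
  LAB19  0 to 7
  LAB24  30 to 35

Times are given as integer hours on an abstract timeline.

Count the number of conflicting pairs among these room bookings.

Two intervals overlap when each starts before the other ends.
Sorted by start: LAB19, LAB20, LAB21, LAB22, LAB23, LAB24.
LAB20 starts before LAB19 ends → LAB19 and LAB20 overlap.
LAB21 starts after LAB19 ends, so LAB19 has no further overlaps.
LAB21 starts after LAB20 ends, so LAB20 has no further overlaps.
LAB22 starts after LAB21 ends, so LAB21 has no further overlaps.
LAB23 starts before LAB22 ends → LAB22 and LAB23 overlap.
LAB24 starts before LAB22 ends → LAB22 and LAB24 overlap.
LAB24 starts before LAB23 ends → LAB23 and LAB24 overlap.
Overlapping pairs: LAB19 & LAB20, LAB22 & LAB23, LAB22 & LAB24, LAB23 & LAB24 — 4 in total.

4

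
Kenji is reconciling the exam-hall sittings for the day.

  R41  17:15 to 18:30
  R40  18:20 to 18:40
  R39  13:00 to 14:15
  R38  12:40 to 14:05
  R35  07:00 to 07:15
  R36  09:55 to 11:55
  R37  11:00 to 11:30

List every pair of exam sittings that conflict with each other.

R36 & R37, R38 & R39, R40 & R41

Sorted by start: R35, R36, R37, R38, R39, R41, R40.
R36 starts after R35 ends, so nothing later overlaps R35 either.
R37 starts before R36 ends → R36 and R37 overlap.
R38 starts after R36 ends, so nothing later overlaps R36 either.
R38 starts after R37 ends, so nothing later overlaps R37 either.
R39 starts before R38 ends → R38 and R39 overlap.
R41 starts after R38 ends, so nothing later overlaps R38 either.
R41 starts after R39 ends, so nothing later overlaps R39 either.
R40 starts before R41 ends → R41 and R40 overlap.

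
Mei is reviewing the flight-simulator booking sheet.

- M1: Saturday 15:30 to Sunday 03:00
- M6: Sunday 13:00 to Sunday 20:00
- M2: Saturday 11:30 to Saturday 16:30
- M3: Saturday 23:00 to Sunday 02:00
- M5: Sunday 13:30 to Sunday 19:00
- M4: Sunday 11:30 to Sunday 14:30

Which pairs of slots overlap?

M1 & M2, M1 & M3, M4 & M5, M4 & M6, M5 & M6

Sorted by start: M2, M1, M3, M4, M6, M5.
M1 starts before M2 ends → M2 and M1 overlap.
M3 starts after M2 ends; M2 is clear from here.
M3 starts before M1 ends → M1 and M3 overlap.
M4 starts after M1 ends; M1 is clear from here.
M4 starts after M3 ends; M3 is clear from here.
M6 starts before M4 ends → M4 and M6 overlap.
M5 starts before M4 ends → M4 and M5 overlap.
M5 starts before M6 ends → M6 and M5 overlap.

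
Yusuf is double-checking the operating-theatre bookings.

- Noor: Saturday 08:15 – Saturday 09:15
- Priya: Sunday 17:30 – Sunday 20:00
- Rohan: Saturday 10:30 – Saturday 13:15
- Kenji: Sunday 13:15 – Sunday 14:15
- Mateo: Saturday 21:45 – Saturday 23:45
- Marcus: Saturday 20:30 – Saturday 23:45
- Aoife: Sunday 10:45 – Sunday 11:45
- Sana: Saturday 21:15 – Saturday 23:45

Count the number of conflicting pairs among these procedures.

Check each pair: they overlap iff neither finishes before the other starts.
Sorted by start: Noor, Rohan, Marcus, Sana, Mateo, Aoife, Kenji, Priya.
Rohan starts after Noor ends — done with Noor.
Marcus starts after Rohan ends — done with Rohan.
Sana starts before Marcus ends → Marcus and Sana overlap.
Mateo starts before Marcus ends → Marcus and Mateo overlap.
Aoife starts after Marcus ends — done with Marcus.
Mateo starts before Sana ends → Sana and Mateo overlap.
Aoife starts after Sana ends — done with Sana.
Aoife starts after Mateo ends — done with Mateo.
Kenji starts after Aoife ends — done with Aoife.
Priya starts after Kenji ends.
Overlapping pairs: Marcus & Mateo, Marcus & Sana, Mateo & Sana — 3 in total.

3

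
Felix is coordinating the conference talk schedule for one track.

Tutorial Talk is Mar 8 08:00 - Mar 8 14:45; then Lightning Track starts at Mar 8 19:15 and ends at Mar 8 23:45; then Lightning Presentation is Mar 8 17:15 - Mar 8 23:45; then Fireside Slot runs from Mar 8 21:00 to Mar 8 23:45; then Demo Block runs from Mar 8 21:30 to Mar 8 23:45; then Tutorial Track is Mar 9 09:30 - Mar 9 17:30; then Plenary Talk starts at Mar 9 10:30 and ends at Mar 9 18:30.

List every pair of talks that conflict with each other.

Demo Block & Fireside Slot, Demo Block & Lightning Presentation, Demo Block & Lightning Track, Fireside Slot & Lightning Presentation, Fireside Slot & Lightning Track, Lightning Presentation & Lightning Track, Plenary Talk & Tutorial Track

Sorted by start: Tutorial Talk, Lightning Presentation, Lightning Track, Fireside Slot, Demo Block, Tutorial Track, Plenary Talk.
Lightning Presentation starts after Tutorial Talk ends — done with Tutorial Talk.
Lightning Track starts before Lightning Presentation ends → Lightning Presentation and Lightning Track overlap.
Fireside Slot starts before Lightning Presentation ends → Lightning Presentation and Fireside Slot overlap.
Demo Block starts before Lightning Presentation ends → Lightning Presentation and Demo Block overlap.
Tutorial Track starts after Lightning Presentation ends — done with Lightning Presentation.
Fireside Slot starts before Lightning Track ends → Lightning Track and Fireside Slot overlap.
Demo Block starts before Lightning Track ends → Lightning Track and Demo Block overlap.
Tutorial Track starts after Lightning Track ends — done with Lightning Track.
Demo Block starts before Fireside Slot ends → Fireside Slot and Demo Block overlap.
Tutorial Track starts after Fireside Slot ends — done with Fireside Slot.
Tutorial Track starts after Demo Block ends — done with Demo Block.
Plenary Talk starts before Tutorial Track ends → Tutorial Track and Plenary Talk overlap.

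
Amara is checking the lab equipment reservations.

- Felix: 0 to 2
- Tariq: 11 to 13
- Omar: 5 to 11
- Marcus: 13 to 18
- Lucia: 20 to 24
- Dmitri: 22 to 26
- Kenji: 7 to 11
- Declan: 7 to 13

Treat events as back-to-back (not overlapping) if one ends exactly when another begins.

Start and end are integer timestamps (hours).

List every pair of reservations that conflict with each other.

Declan & Kenji, Declan & Omar, Declan & Tariq, Dmitri & Lucia, Kenji & Omar

Two intervals overlap when each starts before the other ends.
Sorted by start: Felix, Omar, Declan, Kenji, Tariq, Marcus, Lucia, Dmitri.
Omar starts after Felix ends; Felix is clear from here.
Declan starts before Omar ends → Omar and Declan overlap.
Kenji starts before Omar ends → Omar and Kenji overlap.
Tariq starts exactly when Omar ends (back-to-back, no overlap); Omar is clear from here.
Kenji starts before Declan ends → Declan and Kenji overlap.
Tariq starts before Declan ends → Declan and Tariq overlap.
Marcus starts exactly when Declan ends (back-to-back, no overlap); Declan is clear from here.
Tariq starts exactly when Kenji ends (back-to-back, no overlap); Kenji is clear from here.
Marcus starts exactly when Tariq ends (back-to-back, no overlap); Tariq is clear from here.
Lucia starts after Marcus ends; Marcus is clear from here.
Dmitri starts before Lucia ends → Lucia and Dmitri overlap.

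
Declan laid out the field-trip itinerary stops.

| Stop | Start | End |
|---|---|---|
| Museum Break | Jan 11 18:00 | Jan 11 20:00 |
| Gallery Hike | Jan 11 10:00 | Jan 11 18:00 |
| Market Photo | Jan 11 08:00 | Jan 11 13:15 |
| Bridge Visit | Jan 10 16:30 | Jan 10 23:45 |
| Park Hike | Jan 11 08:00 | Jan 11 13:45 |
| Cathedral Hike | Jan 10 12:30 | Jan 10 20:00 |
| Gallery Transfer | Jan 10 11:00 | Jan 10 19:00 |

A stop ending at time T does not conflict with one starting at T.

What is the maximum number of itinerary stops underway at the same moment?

3

Sweep the timeline, counting +1 at each start and −1 at each end (ends before starts at a tie):
Jan 10 11:00 start Gallery Transfer → 1
Jan 10 12:30 start Cathedral Hike → 2
Jan 10 16:30 start Bridge Visit → 3
Jan 10 19:00 end Gallery Transfer → 2
Jan 10 20:00 end Cathedral Hike → 1
Jan 10 23:45 end Bridge Visit → 0
Jan 11 08:00 start Market Photo → 1
Jan 11 08:00 start Park Hike → 2
Jan 11 10:00 start Gallery Hike → 3
Jan 11 13:15 end Market Photo → 2
Jan 11 13:45 end Park Hike → 1
Jan 11 18:00 end Gallery Hike → 0
Jan 11 18:00 start Museum Break → 1
Jan 11 20:00 end Museum Break → 0
Peak is 3, at Jan 10 16:30 (Bridge Visit, Cathedral Hike, Gallery Transfer).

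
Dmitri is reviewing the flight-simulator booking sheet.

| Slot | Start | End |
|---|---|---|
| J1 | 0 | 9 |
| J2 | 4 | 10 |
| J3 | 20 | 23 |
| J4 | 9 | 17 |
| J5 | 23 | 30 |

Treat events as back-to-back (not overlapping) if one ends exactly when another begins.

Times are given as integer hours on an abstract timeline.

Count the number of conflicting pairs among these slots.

2

Check each pair: they overlap iff neither finishes before the other starts.
Sorted by start: J1, J2, J4, J3, J5.
J2 starts before J1 ends → J1 and J2 overlap.
J4 starts exactly when J1 ends (back-to-back, no overlap) — done with J1.
J4 starts before J2 ends → J2 and J4 overlap.
J3 starts after J2 ends — done with J2.
J3 starts after J4 ends — done with J4.
J5 starts exactly when J3 ends (back-to-back, no overlap).
Overlapping pairs: J1 & J2, J2 & J4 — 2 in total.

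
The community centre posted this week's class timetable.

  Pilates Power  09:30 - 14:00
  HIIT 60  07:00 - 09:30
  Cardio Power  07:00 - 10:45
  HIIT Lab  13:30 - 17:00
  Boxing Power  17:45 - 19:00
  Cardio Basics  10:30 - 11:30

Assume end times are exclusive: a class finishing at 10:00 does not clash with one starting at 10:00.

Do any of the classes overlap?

Yes

Sorted by start: Cardio Power, HIIT 60, Pilates Power, Cardio Basics, HIIT Lab, Boxing Power.
HIIT 60 starts before Cardio Power ends → Cardio Power and HIIT 60 overlap.
That's a conflict, so the schedule is not conflict-free.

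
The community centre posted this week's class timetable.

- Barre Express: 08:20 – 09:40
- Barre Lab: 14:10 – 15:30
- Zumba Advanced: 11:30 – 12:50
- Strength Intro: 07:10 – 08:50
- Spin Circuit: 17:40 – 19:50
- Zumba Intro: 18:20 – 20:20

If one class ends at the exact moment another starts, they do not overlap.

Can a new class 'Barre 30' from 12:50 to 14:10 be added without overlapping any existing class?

Strength Intro: ends 08:50 at or before Barre 30 starts 12:50 → clear.
Barre Express: ends 09:40 at or before Barre 30 starts 12:50 → clear.
Zumba Advanced: ends 12:50 at or before Barre 30 starts 12:50 → clear.
Barre Lab: starts 14:10 at or after Barre 30 ends 14:10 → clear.
Spin Circuit: starts 17:40 at or after Barre 30 ends 14:10 → clear.
Zumba Intro: starts 18:20 at or after Barre 30 ends 14:10 → clear.

Yes — the slot is free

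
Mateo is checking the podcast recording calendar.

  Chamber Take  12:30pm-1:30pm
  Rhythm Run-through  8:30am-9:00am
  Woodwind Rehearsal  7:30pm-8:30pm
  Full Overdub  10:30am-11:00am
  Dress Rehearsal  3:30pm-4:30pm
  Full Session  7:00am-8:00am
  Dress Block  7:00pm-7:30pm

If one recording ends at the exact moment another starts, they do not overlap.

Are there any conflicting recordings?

No

Sorted by start: Full Session, Rhythm Run-through, Full Overdub, Chamber Take, Dress Rehearsal, Dress Block, Woodwind Rehearsal.
Rhythm Run-through starts after Full Session ends; Full Session is clear from here.
Full Overdub starts after Rhythm Run-through ends; Rhythm Run-through is clear from here.
Chamber Take starts after Full Overdub ends; Full Overdub is clear from here.
Dress Rehearsal starts after Chamber Take ends; Chamber Take is clear from here.
Dress Block starts after Dress Rehearsal ends; Dress Rehearsal is clear from here.
Woodwind Rehearsal starts exactly when Dress Block ends (back-to-back, no overlap).
Every pair is clear; the schedule has no overlaps.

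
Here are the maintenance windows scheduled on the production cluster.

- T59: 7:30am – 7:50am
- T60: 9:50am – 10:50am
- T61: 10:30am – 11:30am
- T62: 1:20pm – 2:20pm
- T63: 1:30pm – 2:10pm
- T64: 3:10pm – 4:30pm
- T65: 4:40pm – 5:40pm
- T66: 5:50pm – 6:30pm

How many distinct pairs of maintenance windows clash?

2

Check each pair: they overlap iff neither finishes before the other starts.
Sorted by start: T59, T60, T61, T62, T63, T64, T65, T66.
T60 starts after T59 ends, so nothing later overlaps T59 either.
T61 starts before T60 ends → T60 and T61 overlap.
T62 starts after T60 ends, so nothing later overlaps T60 either.
T62 starts after T61 ends, so nothing later overlaps T61 either.
T63 starts before T62 ends → T62 and T63 overlap.
T64 starts after T62 ends, so nothing later overlaps T62 either.
T64 starts after T63 ends, so nothing later overlaps T63 either.
T65 starts after T64 ends, so nothing later overlaps T64 either.
T66 starts after T65 ends.
Overlapping pairs: T60 & T61, T62 & T63 — 2 in total.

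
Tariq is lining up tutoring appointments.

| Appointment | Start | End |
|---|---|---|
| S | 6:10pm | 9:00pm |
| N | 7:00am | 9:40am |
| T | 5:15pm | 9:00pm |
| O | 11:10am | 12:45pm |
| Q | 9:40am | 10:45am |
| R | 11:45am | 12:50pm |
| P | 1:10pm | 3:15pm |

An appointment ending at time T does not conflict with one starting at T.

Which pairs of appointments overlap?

O & R, S & T

Two intervals overlap when each starts before the other ends.
Sorted by start: N, Q, O, R, P, T, S.
Q starts exactly when N ends (back-to-back, no overlap); N is clear from here.
O starts after Q ends; Q is clear from here.
R starts before O ends → O and R overlap.
P starts after O ends; O is clear from here.
P starts after R ends; R is clear from here.
T starts after P ends; P is clear from here.
S starts before T ends → T and S overlap.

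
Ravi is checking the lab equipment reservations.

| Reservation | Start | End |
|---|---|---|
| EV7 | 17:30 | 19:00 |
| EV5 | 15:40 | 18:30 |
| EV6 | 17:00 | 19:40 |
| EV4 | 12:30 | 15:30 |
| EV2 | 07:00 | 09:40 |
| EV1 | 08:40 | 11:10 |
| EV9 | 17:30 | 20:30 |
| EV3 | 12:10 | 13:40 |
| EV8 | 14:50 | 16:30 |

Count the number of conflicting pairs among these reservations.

Sorted by start: EV2, EV1, EV3, EV4, EV8, EV5, EV6, EV7, EV9.
EV1 starts before EV2 ends → EV2 and EV1 overlap.
EV3 starts after EV2 ends, so EV2 has no further overlaps.
EV3 starts after EV1 ends, so EV1 has no further overlaps.
EV4 starts before EV3 ends → EV3 and EV4 overlap.
EV8 starts after EV3 ends, so EV3 has no further overlaps.
EV8 starts before EV4 ends → EV4 and EV8 overlap.
EV5 starts after EV4 ends, so EV4 has no further overlaps.
EV5 starts before EV8 ends → EV8 and EV5 overlap.
EV6 starts after EV8 ends, so EV8 has no further overlaps.
EV6 starts before EV5 ends → EV5 and EV6 overlap.
EV7 starts before EV5 ends → EV5 and EV7 overlap.
EV9 starts before EV5 ends → EV5 and EV9 overlap.
EV7 starts before EV6 ends → EV6 and EV7 overlap.
EV9 starts before EV6 ends → EV6 and EV9 overlap.
EV9 starts before EV7 ends → EV7 and EV9 overlap.
Overlapping pairs: EV1 & EV2, EV3 & EV4, EV4 & EV8, EV5 & EV6, EV5 & EV7, EV5 & EV8, EV5 & EV9, EV6 & EV7, EV6 & EV9, EV7 & EV9 — 10 in total.

10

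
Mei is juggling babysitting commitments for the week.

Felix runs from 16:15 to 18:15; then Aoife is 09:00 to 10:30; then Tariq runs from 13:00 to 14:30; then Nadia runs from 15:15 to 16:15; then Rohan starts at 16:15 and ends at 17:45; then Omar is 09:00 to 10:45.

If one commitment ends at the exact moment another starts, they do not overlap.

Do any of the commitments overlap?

Yes

Sorted by start: Aoife, Omar, Tariq, Nadia, Felix, Rohan.
Omar starts before Aoife ends → Aoife and Omar overlap.
That's a conflict, so the schedule is not conflict-free.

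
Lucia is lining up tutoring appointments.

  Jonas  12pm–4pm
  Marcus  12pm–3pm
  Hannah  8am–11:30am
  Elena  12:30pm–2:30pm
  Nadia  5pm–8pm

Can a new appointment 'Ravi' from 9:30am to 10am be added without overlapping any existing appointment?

Hannah: starts 8am before Ravi ends 10am, and ends 11:30am after Ravi starts 9:30am → overlap.
Marcus: starts 12pm at or after Ravi ends 10am → clear.
Jonas: starts 12pm at or after Ravi ends 10am → clear.
Elena: starts 12:30pm at or after Ravi ends 10am → clear.
Nadia: starts 5pm at or after Ravi ends 10am → clear.
Ravi overlaps Hannah.

No — it overlaps Hannah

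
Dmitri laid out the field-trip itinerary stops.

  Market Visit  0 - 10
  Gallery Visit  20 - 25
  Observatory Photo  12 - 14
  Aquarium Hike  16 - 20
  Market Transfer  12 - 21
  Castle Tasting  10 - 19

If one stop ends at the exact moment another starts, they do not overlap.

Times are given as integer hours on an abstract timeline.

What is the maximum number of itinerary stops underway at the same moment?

3

Sweep the timeline, counting +1 at each start and −1 at each end (ends before starts at a tie):
0 start Market Visit → 1
10 end Market Visit → 0
10 start Castle Tasting → 1
12 start Market Transfer → 2
12 start Observatory Photo → 3
14 end Observatory Photo → 2
16 start Aquarium Hike → 3
19 end Castle Tasting → 2
20 end Aquarium Hike → 1
20 start Gallery Visit → 2
21 end Market Transfer → 1
25 end Gallery Visit → 0
Peak is 3, at 12 (Castle Tasting, Market Transfer, Observatory Photo).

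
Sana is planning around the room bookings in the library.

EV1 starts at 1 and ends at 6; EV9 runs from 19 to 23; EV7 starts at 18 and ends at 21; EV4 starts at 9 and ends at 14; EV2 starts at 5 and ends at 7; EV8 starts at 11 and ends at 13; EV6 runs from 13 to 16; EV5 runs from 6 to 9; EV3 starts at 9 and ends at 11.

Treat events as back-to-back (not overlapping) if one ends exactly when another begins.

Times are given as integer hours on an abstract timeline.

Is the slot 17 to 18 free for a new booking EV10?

Yes — the slot is free

EV1: ends 6 at or before EV10 starts 17 → clear.
EV2: ends 7 at or before EV10 starts 17 → clear.
EV5: ends 9 at or before EV10 starts 17 → clear.
EV3: ends 11 at or before EV10 starts 17 → clear.
EV4: ends 14 at or before EV10 starts 17 → clear.
EV8: ends 13 at or before EV10 starts 17 → clear.
EV6: ends 16 at or before EV10 starts 17 → clear.
EV7: starts 18 at or after EV10 ends 18 → clear.
EV9: starts 19 at or after EV10 ends 18 → clear.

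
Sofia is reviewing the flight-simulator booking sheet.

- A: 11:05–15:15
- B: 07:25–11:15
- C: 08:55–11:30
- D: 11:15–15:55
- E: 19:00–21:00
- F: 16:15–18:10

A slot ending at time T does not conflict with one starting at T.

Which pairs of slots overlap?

Sorted by start: B, C, A, D, F, E.
C starts before B ends → B and C overlap.
A starts before B ends → B and A overlap.
D starts exactly when B ends (back-to-back, no overlap), so B has no further overlaps.
A starts before C ends → C and A overlap.
D starts before C ends → C and D overlap.
F starts after C ends, so C has no further overlaps.
D starts before A ends → A and D overlap.
F starts after A ends, so A has no further overlaps.
F starts after D ends, so D has no further overlaps.
E starts after F ends.

A & B, A & C, A & D, B & C, C & D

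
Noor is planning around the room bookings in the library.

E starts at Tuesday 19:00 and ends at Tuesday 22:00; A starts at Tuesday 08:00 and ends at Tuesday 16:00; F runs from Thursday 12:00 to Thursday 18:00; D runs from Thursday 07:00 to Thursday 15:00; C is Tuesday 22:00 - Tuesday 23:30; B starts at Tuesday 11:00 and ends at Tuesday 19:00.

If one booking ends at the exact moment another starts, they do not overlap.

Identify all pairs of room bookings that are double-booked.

A & B, D & F

Sorted by start: A, B, E, C, D, F.
B starts before A ends → A and B overlap.
E starts after A ends — done with A.
E starts exactly when B ends (back-to-back, no overlap) — done with B.
C starts exactly when E ends (back-to-back, no overlap) — done with E.
D starts after C ends — done with C.
F starts before D ends → D and F overlap.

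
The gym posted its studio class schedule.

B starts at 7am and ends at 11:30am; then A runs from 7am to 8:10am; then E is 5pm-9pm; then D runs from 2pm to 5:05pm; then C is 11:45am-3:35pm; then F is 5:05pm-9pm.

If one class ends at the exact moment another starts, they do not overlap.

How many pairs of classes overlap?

4

Sorted by start: A, B, C, D, E, F.
B starts before A ends → A and B overlap.
C starts after A ends; A is clear from here.
C starts after B ends; B is clear from here.
D starts before C ends → C and D overlap.
E starts after C ends; C is clear from here.
E starts before D ends → D and E overlap.
F starts exactly when D ends (back-to-back, no overlap).
F starts before E ends → E and F overlap.
Overlapping pairs: A & B, C & D, D & E, E & F — 4 in total.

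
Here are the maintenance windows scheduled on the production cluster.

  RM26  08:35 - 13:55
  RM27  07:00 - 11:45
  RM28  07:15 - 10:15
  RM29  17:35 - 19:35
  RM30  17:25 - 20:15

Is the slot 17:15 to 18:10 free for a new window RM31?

No — it overlaps RM29, RM30

RM27: ends 11:45 at or before RM31 starts 17:15 → clear.
RM28: ends 10:15 at or before RM31 starts 17:15 → clear.
RM26: ends 13:55 at or before RM31 starts 17:15 → clear.
RM30: starts 17:25 before RM31 ends 18:10, and ends 20:15 after RM31 starts 17:15 → overlap.
RM29: starts 17:35 before RM31 ends 18:10, and ends 19:35 after RM31 starts 17:15 → overlap.
RM31 overlaps RM29, RM30.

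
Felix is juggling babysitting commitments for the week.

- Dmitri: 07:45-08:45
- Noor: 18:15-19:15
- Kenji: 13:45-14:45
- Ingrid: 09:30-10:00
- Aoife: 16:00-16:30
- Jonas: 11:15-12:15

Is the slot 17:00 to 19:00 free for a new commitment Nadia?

No — it overlaps Noor

Dmitri: ends 08:45 at or before Nadia starts 17:00 → clear.
Ingrid: ends 10:00 at or before Nadia starts 17:00 → clear.
Jonas: ends 12:15 at or before Nadia starts 17:00 → clear.
Kenji: ends 14:45 at or before Nadia starts 17:00 → clear.
Aoife: ends 16:30 at or before Nadia starts 17:00 → clear.
Noor: starts 18:15 before Nadia ends 19:00, and ends 19:15 after Nadia starts 17:00 → overlap.
Nadia overlaps Noor.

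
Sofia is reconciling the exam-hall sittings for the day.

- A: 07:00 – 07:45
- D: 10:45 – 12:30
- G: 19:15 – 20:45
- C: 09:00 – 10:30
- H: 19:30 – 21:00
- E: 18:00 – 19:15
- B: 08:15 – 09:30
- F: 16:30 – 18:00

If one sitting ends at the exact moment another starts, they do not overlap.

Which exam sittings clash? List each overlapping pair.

Sorted by start: A, B, C, D, F, E, G, H.
B starts after A ends, so A has no further overlaps.
C starts before B ends → B and C overlap.
D starts after B ends, so B has no further overlaps.
D starts after C ends, so C has no further overlaps.
F starts after D ends, so D has no further overlaps.
E starts exactly when F ends (back-to-back, no overlap), so F has no further overlaps.
G starts exactly when E ends (back-to-back, no overlap), so E has no further overlaps.
H starts before G ends → G and H overlap.

B & C, G & H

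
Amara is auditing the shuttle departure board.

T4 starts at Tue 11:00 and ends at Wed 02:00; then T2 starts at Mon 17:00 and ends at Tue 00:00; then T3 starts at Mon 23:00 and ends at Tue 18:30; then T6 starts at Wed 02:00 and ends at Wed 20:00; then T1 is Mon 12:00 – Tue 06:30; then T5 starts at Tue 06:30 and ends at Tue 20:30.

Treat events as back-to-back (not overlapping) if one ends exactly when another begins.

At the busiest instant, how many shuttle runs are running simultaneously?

3

Sort all start/end points and keep a running count:
Mon 12:00 start T1 → 1
Mon 17:00 start T2 → 2
Mon 23:00 start T3 → 3
Tue 00:00 end T2 → 2
Tue 06:30 end T1 → 1
Tue 06:30 start T5 → 2
Tue 11:00 start T4 → 3
Tue 18:30 end T3 → 2
Tue 20:30 end T5 → 1
Wed 02:00 end T4 → 0
Wed 02:00 start T6 → 1
Wed 20:00 end T6 → 0
Peak is 3, at Mon 23:00 (T1, T2, T3).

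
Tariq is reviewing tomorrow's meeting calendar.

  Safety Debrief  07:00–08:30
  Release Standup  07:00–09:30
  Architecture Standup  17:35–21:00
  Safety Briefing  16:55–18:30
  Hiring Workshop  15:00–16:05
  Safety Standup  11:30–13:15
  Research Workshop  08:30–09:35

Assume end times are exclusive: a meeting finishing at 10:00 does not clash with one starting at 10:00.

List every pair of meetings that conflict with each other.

Architecture Standup & Safety Briefing, Release Standup & Research Workshop, Release Standup & Safety Debrief

Sorted by start: Safety Debrief, Release Standup, Research Workshop, Safety Standup, Hiring Workshop, Safety Briefing, Architecture Standup.
Release Standup starts before Safety Debrief ends → Safety Debrief and Release Standup overlap.
Research Workshop starts exactly when Safety Debrief ends (back-to-back, no overlap); Safety Debrief is clear from here.
Research Workshop starts before Release Standup ends → Release Standup and Research Workshop overlap.
Safety Standup starts after Release Standup ends; Release Standup is clear from here.
Safety Standup starts after Research Workshop ends; Research Workshop is clear from here.
Hiring Workshop starts after Safety Standup ends; Safety Standup is clear from here.
Safety Briefing starts after Hiring Workshop ends; Hiring Workshop is clear from here.
Architecture Standup starts before Safety Briefing ends → Safety Briefing and Architecture Standup overlap.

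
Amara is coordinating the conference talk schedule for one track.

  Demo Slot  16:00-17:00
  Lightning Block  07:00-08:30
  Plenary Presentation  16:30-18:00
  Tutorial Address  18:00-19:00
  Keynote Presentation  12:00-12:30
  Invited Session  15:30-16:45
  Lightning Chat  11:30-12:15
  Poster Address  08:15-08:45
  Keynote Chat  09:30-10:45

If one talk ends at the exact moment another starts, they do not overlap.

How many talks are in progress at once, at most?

Sort all start/end points and keep a running count:
07:00 start Lightning Block → 1
08:15 start Poster Address → 2
08:30 end Lightning Block → 1
08:45 end Poster Address → 0
09:30 start Keynote Chat → 1
10:45 end Keynote Chat → 0
11:30 start Lightning Chat → 1
12:00 start Keynote Presentation → 2
12:15 end Lightning Chat → 1
12:30 end Keynote Presentation → 0
15:30 start Invited Session → 1
16:00 start Demo Slot → 2
16:30 start Plenary Presentation → 3
16:45 end Invited Session → 2
17:00 end Demo Slot → 1
18:00 end Plenary Presentation → 0
18:00 start Tutorial Address → 1
19:00 end Tutorial Address → 0
Peak is 3, at 16:30 (Demo Slot, Invited Session, Plenary Presentation).

3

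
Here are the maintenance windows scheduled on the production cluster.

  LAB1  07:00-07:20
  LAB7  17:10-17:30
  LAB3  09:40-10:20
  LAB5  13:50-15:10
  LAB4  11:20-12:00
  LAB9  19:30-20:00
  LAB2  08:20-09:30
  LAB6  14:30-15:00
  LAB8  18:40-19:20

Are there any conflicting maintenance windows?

Yes

Check each pair: they overlap iff neither finishes before the other starts.
Sorted by start: LAB1, LAB2, LAB3, LAB4, LAB5, LAB6, LAB7, LAB8, LAB9.
LAB2 starts after LAB1 ends, so nothing later overlaps LAB1 either.
LAB3 starts after LAB2 ends, so nothing later overlaps LAB2 either.
LAB4 starts after LAB3 ends, so nothing later overlaps LAB3 either.
LAB5 starts after LAB4 ends, so nothing later overlaps LAB4 either.
LAB6 starts before LAB5 ends → LAB5 and LAB6 overlap.
That's a conflict, so the schedule is not conflict-free.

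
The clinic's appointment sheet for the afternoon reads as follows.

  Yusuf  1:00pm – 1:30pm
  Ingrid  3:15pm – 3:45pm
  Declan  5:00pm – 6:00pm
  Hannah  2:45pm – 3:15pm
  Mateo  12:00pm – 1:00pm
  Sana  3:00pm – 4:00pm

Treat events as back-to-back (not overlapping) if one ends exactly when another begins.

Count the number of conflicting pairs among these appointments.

2

Sorted by start: Mateo, Yusuf, Hannah, Sana, Ingrid, Declan.
Yusuf starts exactly when Mateo ends (back-to-back, no overlap), so nothing later overlaps Mateo either.
Hannah starts after Yusuf ends, so nothing later overlaps Yusuf either.
Sana starts before Hannah ends → Hannah and Sana overlap.
Ingrid starts exactly when Hannah ends (back-to-back, no overlap), so nothing later overlaps Hannah either.
Ingrid starts before Sana ends → Sana and Ingrid overlap.
Declan starts after Sana ends.
Declan starts after Ingrid ends.
Overlapping pairs: Hannah & Sana, Ingrid & Sana — 2 in total.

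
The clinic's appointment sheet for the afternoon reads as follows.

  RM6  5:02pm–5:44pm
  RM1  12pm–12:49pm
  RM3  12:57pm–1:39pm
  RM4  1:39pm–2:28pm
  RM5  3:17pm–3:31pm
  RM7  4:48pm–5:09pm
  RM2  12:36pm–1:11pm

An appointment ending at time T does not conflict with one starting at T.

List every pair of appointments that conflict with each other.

RM1 & RM2, RM2 & RM3, RM6 & RM7

Two intervals overlap when each starts before the other ends.
Sorted by start: RM1, RM2, RM3, RM4, RM5, RM7, RM6.
RM2 starts before RM1 ends → RM1 and RM2 overlap.
RM3 starts after RM1 ends, so RM1 has no further overlaps.
RM3 starts before RM2 ends → RM2 and RM3 overlap.
RM4 starts after RM2 ends, so RM2 has no further overlaps.
RM4 starts exactly when RM3 ends (back-to-back, no overlap), so RM3 has no further overlaps.
RM5 starts after RM4 ends, so RM4 has no further overlaps.
RM7 starts after RM5 ends, so RM5 has no further overlaps.
RM6 starts before RM7 ends → RM7 and RM6 overlap.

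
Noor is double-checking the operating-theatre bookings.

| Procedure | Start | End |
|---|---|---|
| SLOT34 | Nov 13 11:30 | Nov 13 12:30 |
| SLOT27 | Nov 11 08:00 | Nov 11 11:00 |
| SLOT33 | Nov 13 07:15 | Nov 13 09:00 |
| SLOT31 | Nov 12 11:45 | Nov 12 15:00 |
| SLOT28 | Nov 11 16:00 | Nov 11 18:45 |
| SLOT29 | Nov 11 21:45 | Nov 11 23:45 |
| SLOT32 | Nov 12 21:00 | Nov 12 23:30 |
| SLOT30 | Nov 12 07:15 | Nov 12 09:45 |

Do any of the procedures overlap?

Two intervals overlap when each starts before the other ends.
Sorted by start: SLOT27, SLOT28, SLOT29, SLOT30, SLOT31, SLOT32, SLOT33, SLOT34.
SLOT28 starts after SLOT27 ends; SLOT27 is clear from here.
SLOT29 starts after SLOT28 ends; SLOT28 is clear from here.
SLOT30 starts after SLOT29 ends; SLOT29 is clear from here.
SLOT31 starts after SLOT30 ends; SLOT30 is clear from here.
SLOT32 starts after SLOT31 ends; SLOT31 is clear from here.
SLOT33 starts after SLOT32 ends; SLOT32 is clear from here.
SLOT34 starts after SLOT33 ends.
Every pair is clear; the schedule has no overlaps.

No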